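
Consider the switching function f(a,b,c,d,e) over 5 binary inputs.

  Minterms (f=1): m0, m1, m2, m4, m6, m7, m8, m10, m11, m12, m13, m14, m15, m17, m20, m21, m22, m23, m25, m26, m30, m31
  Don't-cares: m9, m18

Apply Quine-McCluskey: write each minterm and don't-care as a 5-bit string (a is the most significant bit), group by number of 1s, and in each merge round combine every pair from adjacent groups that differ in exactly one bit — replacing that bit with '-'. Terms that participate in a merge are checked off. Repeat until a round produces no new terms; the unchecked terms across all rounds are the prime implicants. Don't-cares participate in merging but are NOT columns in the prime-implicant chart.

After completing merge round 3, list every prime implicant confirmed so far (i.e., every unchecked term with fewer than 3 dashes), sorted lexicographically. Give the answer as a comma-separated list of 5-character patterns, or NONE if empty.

--001, -01-0, 0-00-, 10-01, 101--

size-2^0 implicants → 00000(✓)  00001(✓)  00010(✓)  00100(✓)  00110(✓)  00111(✓)  01000(✓)  01001(✓)  01010(✓)  01011(✓)  01100(✓)  01101(✓)  01110(✓)  01111(✓)  10001(✓)  10010(✓)  10100(✓)  10101(✓)  10110(✓)  10111(✓)  11001(✓)  11010(✓)  11110(✓)  11111(✓)
size-2^1 implicants → -0001(✓)  -0010(✓)  -0100(✓)  -0110(✓)  -0111(✓)  -1001(✓)  -1010(✓)  -1110(✓)  -1111(✓)  0-000(✓)  0-001(✓)  0-010(✓)  0-100(✓)  0-110(✓)  0-111(✓)  00-00(✓)  00-10(✓)  000-0(✓)  0000-(✓)  001-0(✓)  0011-(✓)  01-00(✓)  01-01(✓)  01-10(✓)  01-11(✓)  010-0(✓)  010-1(✓)  0100-(✓)  0101-(✓)  011-0(✓)  011-1(✓)  0110-(✓)  0111-(✓)  1-001(✓)  1-010(✓)  1-110(✓)  1-111(✓)  10-01  10-10(✓)  101-0(✓)  101-1(✓)  1010-(✓)  1011-(✓)  11-10(✓)  1111-(✓)
size-2^2 implicants → --001  --010(✓)  --110(✓)  --111(✓)  -0-10(✓)  -01-0  -011-(✓)  -1-10(✓)  -111-(✓)  0--00(✓)  0--10(✓)  0-0-0(✓)  0-00-  0-1-0(✓)  0-11-(✓)  00--0(✓)  01--0(✓)  01--1(✓)  01-0-(✓)  01-1-(✓)  010--(✓)  011--(✓)  1--10(✓)  1-11-(✓)  101--
size-2^3 implicants → ---10  --11-  0---0  01---
Unchecked terms (primes): ---10, --001, --11-, -01-0, 0---0, 0-00-, 01---, 10-01, 101--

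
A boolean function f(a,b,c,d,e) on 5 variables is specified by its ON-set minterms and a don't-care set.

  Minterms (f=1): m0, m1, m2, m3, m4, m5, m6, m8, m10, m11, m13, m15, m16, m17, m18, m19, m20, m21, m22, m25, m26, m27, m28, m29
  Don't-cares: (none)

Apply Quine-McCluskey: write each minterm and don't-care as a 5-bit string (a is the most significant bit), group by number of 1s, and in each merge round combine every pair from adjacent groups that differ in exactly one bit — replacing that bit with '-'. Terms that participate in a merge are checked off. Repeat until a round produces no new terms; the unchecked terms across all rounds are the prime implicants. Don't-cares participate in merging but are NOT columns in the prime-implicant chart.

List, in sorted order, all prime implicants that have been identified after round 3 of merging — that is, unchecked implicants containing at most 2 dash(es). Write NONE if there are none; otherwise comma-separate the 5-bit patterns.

[col 0] 00000*, 00001*, 00010*, 00011*, 00100*, 00101*, 00110*, 01000*, 01010*, 01011*, 01101*, 01111*, 10000*, 10001*, 10010*, 10011*, 10100*, 10101*, 10110*, 11001*, 11010*, 11011*, 11100*, 11101*
[col 1] -0000*, -0001*, -0010*, -0011*, -0100*, -0101*, -0110*, -1010*, -1011*, -1101*, 0-000*, 0-010*, 0-011*, 0-101*, 00-00*, 00-01*, 00-10*, 000-0*, 000-1*, 0000-*, 0001-*, 001-0*, 0010-*, 01-11, 010-0*, 0101-*, 011-1, 1-001*, 1-010*, 1-011*, 1-100*, 1-101*, 10-00*, 10-01*, 10-10*, 100-0*, 100-1*, 1000-*, 1001-*, 101-0*, 1010-*, 11-01*, 110-1*, 1101-*, 1110-*
[col 2] --010*, --011*, --101, -0-00*, -0-01*, -0-10*, -00-0*, -00-1*, -000-*, -001-*, -01-0*, -010-*, -101-*, 0-0-0, 0-01-*, 00--0*, 00-0-*, 000--*, 1--01, 1-0-1, 1-01-*, 1-10-, 10--0*, 10-0-*, 100--*
[col 3] --01-, -0--0, -0-0-, -00--
Prime implicants: --01-, --101, -0--0, -0-0-, -00--, 0-0-0, 01-11, 011-1, 1--01, 1-0-1, 1-10-

--101, 0-0-0, 01-11, 011-1, 1--01, 1-0-1, 1-10-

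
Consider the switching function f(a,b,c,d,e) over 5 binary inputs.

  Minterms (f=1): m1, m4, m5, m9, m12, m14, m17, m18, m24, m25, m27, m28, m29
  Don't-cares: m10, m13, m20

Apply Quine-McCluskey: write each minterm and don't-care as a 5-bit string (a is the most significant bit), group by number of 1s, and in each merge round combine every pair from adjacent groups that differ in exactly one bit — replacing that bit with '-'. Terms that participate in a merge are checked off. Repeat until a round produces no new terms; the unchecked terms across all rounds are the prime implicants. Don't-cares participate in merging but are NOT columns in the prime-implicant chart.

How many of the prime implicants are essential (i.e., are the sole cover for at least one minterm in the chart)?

4

Round 0: 00001✓ 00100✓ 00101✓ 01001✓ 01010✓ 01100✓ 01101✓ 01110✓ 10001✓ 10010 10100✓ 11000✓ 11001✓ 11011✓ 11100✓ 11101✓
Round 1: -0001✓ -0100✓ -1001✓ -1100✓ -1101✓ 0-001✓ 0-100✓ 0-101✓ 00-01✓ 0010-✓ 01-01✓ 01-10 011-0 0110-✓ 1-001✓ 1-100✓ 11-00✓ 11-01✓ 110-1 1100-✓ 1110-✓
Round 2: --001 --100 -1-01 -110- 0--01 0-10- 11-0-
PIs = {--001, --100, -1-01, -110-, 0--01, 0-10-, 01-10, 011-0, 10010, 11-0-, 110-1}
Coverage chart:
  m1: --001,0--01
  m4: --100,0-10-
  m5: 0--01,0-10-
  m9: --001,-1-01,0--01
  m12: --100,-110-,0-10-,011-0
  m14: 01-10,011-0
  m17: --001 ←essential
  m18: 10010 ←essential
  m24: 11-0- ←essential
  m25: --001,-1-01,11-0-,110-1
  m27: 110-1 ←essential
  m28: --100,-110-,11-0-
  m29: -1-01,-110-,11-0-
Essential: --001, 10010, 11-0-, 110-1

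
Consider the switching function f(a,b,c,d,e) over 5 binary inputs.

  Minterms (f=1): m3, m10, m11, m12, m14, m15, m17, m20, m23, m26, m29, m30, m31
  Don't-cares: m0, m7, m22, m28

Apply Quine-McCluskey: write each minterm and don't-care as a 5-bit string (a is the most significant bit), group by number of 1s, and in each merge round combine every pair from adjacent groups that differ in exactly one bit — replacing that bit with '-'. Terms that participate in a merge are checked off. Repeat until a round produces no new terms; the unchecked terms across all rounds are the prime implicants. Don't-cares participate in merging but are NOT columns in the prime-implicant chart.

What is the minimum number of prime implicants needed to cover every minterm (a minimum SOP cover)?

7

size-2^0 implicants → 00000  00011(✓)  00111(✓)  01010(✓)  01011(✓)  01100(✓)  01110(✓)  01111(✓)  10001  10100(✓)  10110(✓)  10111(✓)  11010(✓)  11100(✓)  11101(✓)  11110(✓)  11111(✓)
size-2^1 implicants → -0111(✓)  -1010(✓)  -1100(✓)  -1110(✓)  -1111(✓)  0-011(✓)  0-111(✓)  00-11(✓)  01-10(✓)  01-11(✓)  0101-(✓)  011-0(✓)  0111-(✓)  1-100(✓)  1-110(✓)  1-111(✓)  101-0(✓)  1011-(✓)  11-10(✓)  111-0(✓)  111-1(✓)  1110-(✓)  1111-(✓)
size-2^2 implicants → --111  -1-10  -11-0  -111-  0--11  01-1-  1-1-0  1-11-  111--
Unchecked terms (primes): --111, -1-10, -11-0, -111-, 0--11, 00000, 01-1-, 1-1-0, 1-11-, 10001, 111--
Minterm coverage:
  m3 ⊆ 0--11 [E]
  m10 ⊆ -1-10,01-1-
  m11 ⊆ 0--11,01-1-
  m12 ⊆ -11-0 [E]
  m14 ⊆ -1-10,-11-0,-111-,01-1-
  m15 ⊆ --111,-111-,0--11,01-1-
  m17 ⊆ 10001 [E]
  m20 ⊆ 1-1-0 [E]
  m23 ⊆ --111,1-11-
  m26 ⊆ -1-10 [E]
  m29 ⊆ 111-- [E]
  m30 ⊆ -1-10,-11-0,-111-,1-1-0,1-11-,111--
  m31 ⊆ --111,-111-,1-11-,111--
E = {-1-10, -11-0, 0--11, 1-1-0, 10001, 111--}
Petrick residual → --111
Cover = cde + bde' + bce' + a'de + ace' + ab'c'd'e + abc  |cover|=7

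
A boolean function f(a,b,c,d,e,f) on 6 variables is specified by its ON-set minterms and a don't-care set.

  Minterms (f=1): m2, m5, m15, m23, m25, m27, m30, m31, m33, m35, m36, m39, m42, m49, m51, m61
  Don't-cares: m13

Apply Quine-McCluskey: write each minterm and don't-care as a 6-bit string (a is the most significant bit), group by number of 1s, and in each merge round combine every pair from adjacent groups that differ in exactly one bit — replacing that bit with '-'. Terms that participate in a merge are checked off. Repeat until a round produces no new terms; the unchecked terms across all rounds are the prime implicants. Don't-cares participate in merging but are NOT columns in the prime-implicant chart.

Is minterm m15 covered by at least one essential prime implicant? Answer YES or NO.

[col 0] 000010, 000101*, 001101*, 001111*, 010111*, 011001*, 011011*, 011110*, 011111*, 100001*, 100011*, 100100, 100111*, 101010, 110001*, 110011*, 111101
[col 1] 0-1111, 00-101, 0011-1, 01-111, 011-11, 0110-1, 01111-, 1-0001*, 1-0011*, 100-11, 1000-1*, 1100-1*
[col 2] 1-00-1
Prime implicants: 0-1111, 00-101, 000010, 0011-1, 01-111, 011-11, 0110-1, 01111-, 1-00-1, 100-11, 100100, 101010, 111101
PI chart (minterm → PIs covering it):
  2 | 000010  (sole → essential)
  5 | 00-101  (sole → essential)
  15 | 0-1111,0011-1
  23 | 01-111  (sole → essential)
  25 | 0110-1  (sole → essential)
  27 | 011-11,0110-1
  30 | 01111-  (sole → essential)
  31 | 0-1111,01-111,011-11,01111-
  33 | 1-00-1  (sole → essential)
  35 | 1-00-1,100-11
  36 | 100100  (sole → essential)
  39 | 100-11  (sole → essential)
  42 | 101010  (sole → essential)
  49 | 1-00-1  (sole → essential)
  51 | 1-00-1  (sole → essential)
  61 | 111101  (sole → essential)
Essential prime implicants: 00-101, 000010, 01-111, 0110-1, 01111-, 1-00-1, 100-11, 100100, 101010, 111101

NO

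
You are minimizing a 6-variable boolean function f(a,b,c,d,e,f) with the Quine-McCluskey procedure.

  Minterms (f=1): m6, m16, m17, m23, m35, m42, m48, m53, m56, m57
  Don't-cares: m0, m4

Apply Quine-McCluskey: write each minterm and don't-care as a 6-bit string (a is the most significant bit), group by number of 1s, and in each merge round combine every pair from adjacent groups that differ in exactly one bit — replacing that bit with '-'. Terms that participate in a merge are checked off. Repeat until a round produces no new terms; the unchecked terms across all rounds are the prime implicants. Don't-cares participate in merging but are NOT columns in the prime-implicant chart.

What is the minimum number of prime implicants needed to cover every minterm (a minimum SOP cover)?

Round 0: 000000✓ 000100✓ 000110✓ 010000✓ 010001✓ 010111 100011 101010 110000✓ 110101 111000✓ 111001✓
Round 1: -10000 0-0000 000-00 0001-0 01000- 11-000 11100-
PIs = {-10000, 0-0000, 000-00, 0001-0, 01000-, 010111, 100011, 101010, 11-000, 110101, 11100-}
Coverage chart:
  m6: 0001-0 ←essential
  m16: -10000,0-0000,01000-
  m17: 01000- ←essential
  m23: 010111 ←essential
  m35: 100011 ←essential
  m42: 101010 ←essential
  m48: -10000,11-000
  m53: 110101 ←essential
  m56: 11-000,11100-
  m57: 11100- ←essential
Essential: 0001-0, 01000-, 010111, 100011, 101010, 110101, 11100-
Petrick residual → -10000
Min cover (8 terms): bc'd'e'f' + a'b'c'df' + a'bc'd'e' + a'bc'def + ab'c'd'ef + ab'cd'ef' + abc'de'f + abcd'e'

8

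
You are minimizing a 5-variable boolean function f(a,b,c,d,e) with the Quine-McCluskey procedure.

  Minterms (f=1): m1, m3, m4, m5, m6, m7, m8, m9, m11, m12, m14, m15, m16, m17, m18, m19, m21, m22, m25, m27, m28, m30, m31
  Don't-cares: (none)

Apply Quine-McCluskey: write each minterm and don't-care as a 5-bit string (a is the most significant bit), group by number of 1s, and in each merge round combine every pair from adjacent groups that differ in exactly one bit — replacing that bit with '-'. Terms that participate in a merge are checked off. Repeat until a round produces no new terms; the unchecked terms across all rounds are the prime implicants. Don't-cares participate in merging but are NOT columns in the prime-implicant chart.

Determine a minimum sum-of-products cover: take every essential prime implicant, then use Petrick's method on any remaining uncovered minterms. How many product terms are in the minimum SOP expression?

size-2^0 implicants → 00001(✓)  00011(✓)  00100(✓)  00101(✓)  00110(✓)  00111(✓)  01000(✓)  01001(✓)  01011(✓)  01100(✓)  01110(✓)  01111(✓)  10000(✓)  10001(✓)  10010(✓)  10011(✓)  10101(✓)  10110(✓)  11001(✓)  11011(✓)  11100(✓)  11110(✓)  11111(✓)
size-2^1 implicants → -0001(✓)  -0011(✓)  -0101(✓)  -0110(✓)  -1001(✓)  -1011(✓)  -1100(✓)  -1110(✓)  -1111(✓)  0-001(✓)  0-011(✓)  0-100(✓)  0-110(✓)  0-111(✓)  00-01(✓)  00-11(✓)  000-1(✓)  001-0(✓)  001-1(✓)  0010-(✓)  0011-(✓)  01-00  01-11(✓)  010-1(✓)  0100-  011-0(✓)  0111-(✓)  1-001(✓)  1-011(✓)  1-110(✓)  10-01(✓)  10-10  100-0(✓)  100-1(✓)  1000-(✓)  1001-(✓)  11-11(✓)  110-1(✓)  111-0(✓)  1111-(✓)
size-2^2 implicants → --001(✓)  --011(✓)  --110  -0-01  -00-1(✓)  -1-11  -10-1(✓)  -11-0  -111-  0--11  0-0-1(✓)  0-1-0  0-11-  00--1  001--  1-0-1(✓)  100--
size-2^3 implicants → --0-1
Unchecked terms (primes): --0-1, --110, -0-01, -1-11, -11-0, -111-, 0--11, 0-1-0, 0-11-, 00--1, 001--, 01-00, 0100-, 10-10, 100--
Minterm coverage:
  m1 ⊆ --0-1,-0-01,00--1
  m3 ⊆ --0-1,0--11,00--1
  m4 ⊆ 0-1-0,001--
  m5 ⊆ -0-01,00--1,001--
  m6 ⊆ --110,0-1-0,0-11-,001--
  m7 ⊆ 0--11,0-11-,00--1,001--
  m8 ⊆ 01-00,0100-
  m9 ⊆ --0-1,0100-
  m11 ⊆ --0-1,-1-11,0--11
  m12 ⊆ -11-0,0-1-0,01-00
  m14 ⊆ --110,-11-0,-111-,0-1-0,0-11-
  m15 ⊆ -1-11,-111-,0--11,0-11-
  m16 ⊆ 100-- [E]
  m17 ⊆ --0-1,-0-01,100--
  m18 ⊆ 10-10,100--
  m19 ⊆ --0-1,100--
  m21 ⊆ -0-01 [E]
  m22 ⊆ --110,10-10
  m25 ⊆ --0-1 [E]
  m27 ⊆ --0-1,-1-11
  m28 ⊆ -11-0 [E]
  m30 ⊆ --110,-11-0,-111-
  m31 ⊆ -1-11,-111-
E = {--0-1, -0-01, -11-0, 100--}
Petrick residual → --110, -1-11, 001--, 01-00
Cover = c'e + cde' + b'd'e + bde + bce' + a'b'c + a'bd'e' + ab'c'  |cover|=8

8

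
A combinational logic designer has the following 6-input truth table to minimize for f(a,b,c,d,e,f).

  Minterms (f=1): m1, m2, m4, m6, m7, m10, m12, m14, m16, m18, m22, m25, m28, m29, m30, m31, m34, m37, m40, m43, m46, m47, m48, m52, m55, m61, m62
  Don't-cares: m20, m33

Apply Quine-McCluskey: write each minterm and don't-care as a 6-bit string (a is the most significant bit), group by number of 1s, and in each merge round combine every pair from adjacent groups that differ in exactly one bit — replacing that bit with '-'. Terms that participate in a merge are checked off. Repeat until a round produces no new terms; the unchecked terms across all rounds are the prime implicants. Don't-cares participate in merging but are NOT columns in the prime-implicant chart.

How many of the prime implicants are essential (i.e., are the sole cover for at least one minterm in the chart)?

[col 0] 000001*, 000010*, 000100*, 000110*, 000111*, 001010*, 001100*, 001110*, 010000*, 010010*, 010100*, 010110*, 011001*, 011100*, 011101*, 011110*, 011111*, 100001*, 100010*, 100101*, 101000, 101011*, 101110*, 101111*, 110000*, 110100*, 110111, 111101*, 111110*
[col 1] -00001, -00010, -01110*, -10000*, -10100*, -11101, -11110*, 0-0010*, 0-0100*, 0-0110*, 0-1100*, 0-1110*, 00-010*, 00-100*, 00-110*, 000-10*, 0001-0*, 00011-, 001-10*, 0011-0*, 01-100*, 01-110*, 010-00*, 010-10*, 0100-0*, 0101-0*, 011-01, 0111-0*, 0111-1*, 01110-*, 01111-*, 1-1110*, 100-01, 101-11, 10111-, 110-00*
[col 2] --1110, -10-00, 0--100*, 0--110*, 0-0-10, 0-01-0*, 0-11-0*, 00--10, 00-1-0*, 01-1-0*, 010--0, 0111--
[col 3] 0--1-0
Prime implicants: --1110, -00001, -00010, -10-00, -11101, 0--1-0, 0-0-10, 00--10, 00011-, 010--0, 011-01, 0111--, 100-01, 101-11, 101000, 10111-, 110111
PI chart (minterm → PIs covering it):
  1 | -00001  (sole → essential)
  2 | -00010,0-0-10,00--10
  4 | 0--1-0  (sole → essential)
  6 | 0--1-0,0-0-10,00--10,00011-
  7 | 00011-  (sole → essential)
  10 | 00--10  (sole → essential)
  12 | 0--1-0  (sole → essential)
  14 | --1110,0--1-0,00--10
  16 | -10-00,010--0
  18 | 0-0-10,010--0
  22 | 0--1-0,0-0-10,010--0
  25 | 011-01  (sole → essential)
  28 | 0--1-0,0111--
  29 | -11101,011-01,0111--
  30 | --1110,0--1-0,0111--
  31 | 0111--  (sole → essential)
  34 | -00010  (sole → essential)
  37 | 100-01  (sole → essential)
  40 | 101000  (sole → essential)
  43 | 101-11  (sole → essential)
  46 | --1110,10111-
  47 | 101-11,10111-
  48 | -10-00  (sole → essential)
  52 | -10-00  (sole → essential)
  55 | 110111  (sole → essential)
  61 | -11101  (sole → essential)
  62 | --1110  (sole → essential)
Essential prime implicants: --1110, -00001, -00010, -10-00, -11101, 0--1-0, 00--10, 00011-, 011-01, 0111--, 100-01, 101-11, 101000, 110111

14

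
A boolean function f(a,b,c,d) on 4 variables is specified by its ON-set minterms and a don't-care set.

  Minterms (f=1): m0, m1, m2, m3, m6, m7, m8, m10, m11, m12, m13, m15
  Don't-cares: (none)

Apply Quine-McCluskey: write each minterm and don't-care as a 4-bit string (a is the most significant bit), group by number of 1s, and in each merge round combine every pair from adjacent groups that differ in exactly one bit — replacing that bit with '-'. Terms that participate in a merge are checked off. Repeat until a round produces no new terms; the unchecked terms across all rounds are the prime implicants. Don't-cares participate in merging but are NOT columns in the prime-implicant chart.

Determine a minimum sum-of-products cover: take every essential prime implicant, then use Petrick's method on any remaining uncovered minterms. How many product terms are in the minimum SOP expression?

5

size-2^0 implicants → 0000(✓)  0001(✓)  0010(✓)  0011(✓)  0110(✓)  0111(✓)  1000(✓)  1010(✓)  1011(✓)  1100(✓)  1101(✓)  1111(✓)
size-2^1 implicants → -000(✓)  -010(✓)  -011(✓)  -111(✓)  0-10(✓)  0-11(✓)  00-0(✓)  00-1(✓)  000-(✓)  001-(✓)  011-(✓)  1-00  1-11(✓)  10-0(✓)  101-(✓)  11-1  110-
size-2^2 implicants → --11  -0-0  -01-  0-1-  00--
Unchecked terms (primes): --11, -0-0, -01-, 0-1-, 00--, 1-00, 11-1, 110-
Minterm coverage:
  m0 ⊆ -0-0,00--
  m1 ⊆ 00-- [E]
  m2 ⊆ -0-0,-01-,0-1-,00--
  m3 ⊆ --11,-01-,0-1-,00--
  m6 ⊆ 0-1- [E]
  m7 ⊆ --11,0-1-
  m8 ⊆ -0-0,1-00
  m10 ⊆ -0-0,-01-
  m11 ⊆ --11,-01-
  m12 ⊆ 1-00,110-
  m13 ⊆ 11-1,110-
  m15 ⊆ --11,11-1
E = {0-1-, 00--}
Petrick residual → --11, -0-0, 110-
Cover = cd + b'd' + a'c + a'b' + abc'  |cover|=5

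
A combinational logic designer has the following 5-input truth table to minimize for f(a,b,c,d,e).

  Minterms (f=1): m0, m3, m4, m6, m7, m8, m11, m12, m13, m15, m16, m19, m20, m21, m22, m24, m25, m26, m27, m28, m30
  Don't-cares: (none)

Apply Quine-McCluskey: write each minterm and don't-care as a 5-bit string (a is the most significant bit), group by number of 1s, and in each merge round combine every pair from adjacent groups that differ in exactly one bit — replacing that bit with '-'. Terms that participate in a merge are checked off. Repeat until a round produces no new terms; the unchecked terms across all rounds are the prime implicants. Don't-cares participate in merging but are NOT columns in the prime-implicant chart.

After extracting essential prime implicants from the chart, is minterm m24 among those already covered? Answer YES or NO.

size-2^0 implicants → 00000(✓)  00011(✓)  00100(✓)  00110(✓)  00111(✓)  01000(✓)  01011(✓)  01100(✓)  01101(✓)  01111(✓)  10000(✓)  10011(✓)  10100(✓)  10101(✓)  10110(✓)  11000(✓)  11001(✓)  11010(✓)  11011(✓)  11100(✓)  11110(✓)
size-2^1 implicants → -0000(✓)  -0011(✓)  -0100(✓)  -0110(✓)  -1000(✓)  -1011(✓)  -1100(✓)  0-000(✓)  0-011(✓)  0-100(✓)  0-111(✓)  00-00(✓)  00-11(✓)  001-0(✓)  0011-  01-00(✓)  01-11(✓)  011-1  0110-  1-000(✓)  1-011(✓)  1-100(✓)  1-110(✓)  10-00(✓)  101-0(✓)  1010-  11-00(✓)  11-10(✓)  110-0(✓)  110-1(✓)  1100-(✓)  1101-(✓)  111-0(✓)
size-2^2 implicants → --000(✓)  --011  --100(✓)  -0-00(✓)  -01-0  -1-00(✓)  0--00(✓)  0--11  1--00(✓)  1-1-0  11--0  110--
size-2^3 implicants → ---00
Unchecked terms (primes): ---00, --011, -01-0, 0--11, 0011-, 011-1, 0110-, 1-1-0, 1010-, 11--0, 110--
Minterm coverage:
  m0 ⊆ ---00 [E]
  m3 ⊆ --011,0--11
  m4 ⊆ ---00,-01-0
  m6 ⊆ -01-0,0011-
  m7 ⊆ 0--11,0011-
  m8 ⊆ ---00 [E]
  m11 ⊆ --011,0--11
  m12 ⊆ ---00,0110-
  m13 ⊆ 011-1,0110-
  m15 ⊆ 0--11,011-1
  m16 ⊆ ---00 [E]
  m19 ⊆ --011 [E]
  m20 ⊆ ---00,-01-0,1-1-0,1010-
  m21 ⊆ 1010- [E]
  m22 ⊆ -01-0,1-1-0
  m24 ⊆ ---00,11--0,110--
  m25 ⊆ 110-- [E]
  m26 ⊆ 11--0,110--
  m27 ⊆ --011,110--
  m28 ⊆ ---00,1-1-0,11--0
  m30 ⊆ 1-1-0,11--0
E = {---00, --011, 1010-, 110--}

YES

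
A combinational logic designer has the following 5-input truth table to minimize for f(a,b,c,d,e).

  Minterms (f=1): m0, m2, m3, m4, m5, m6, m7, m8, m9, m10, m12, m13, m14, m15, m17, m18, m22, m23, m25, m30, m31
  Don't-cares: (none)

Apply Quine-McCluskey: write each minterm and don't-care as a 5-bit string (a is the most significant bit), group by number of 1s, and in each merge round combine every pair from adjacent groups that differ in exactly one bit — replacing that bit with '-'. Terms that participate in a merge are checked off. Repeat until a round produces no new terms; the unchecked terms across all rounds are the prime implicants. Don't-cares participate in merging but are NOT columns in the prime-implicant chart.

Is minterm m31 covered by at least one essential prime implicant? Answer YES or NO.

YES

size-2^0 implicants → 00000(✓)  00010(✓)  00011(✓)  00100(✓)  00101(✓)  00110(✓)  00111(✓)  01000(✓)  01001(✓)  01010(✓)  01100(✓)  01101(✓)  01110(✓)  01111(✓)  10001(✓)  10010(✓)  10110(✓)  10111(✓)  11001(✓)  11110(✓)  11111(✓)
size-2^1 implicants → -0010(✓)  -0110(✓)  -0111(✓)  -1001  -1110(✓)  -1111(✓)  0-000(✓)  0-010(✓)  0-100(✓)  0-101(✓)  0-110(✓)  0-111(✓)  00-00(✓)  00-10(✓)  00-11(✓)  000-0(✓)  0001-(✓)  001-0(✓)  001-1(✓)  0010-(✓)  0011-(✓)  01-00(✓)  01-01(✓)  01-10(✓)  010-0(✓)  0100-(✓)  011-0(✓)  011-1(✓)  0110-(✓)  0111-(✓)  1-001  1-110(✓)  1-111(✓)  10-10(✓)  1011-(✓)  1111-(✓)
size-2^2 implicants → --110(✓)  --111(✓)  -0-10  -011-(✓)  -111-(✓)  0--00(✓)  0--10(✓)  0-0-0(✓)  0-1-0(✓)  0-1-1(✓)  0-10-(✓)  0-11-(✓)  00--0(✓)  00-1-  001--(✓)  01--0(✓)  01-0-  011--(✓)  1-11-(✓)
size-2^3 implicants → --11-  0---0  0-1--
Unchecked terms (primes): --11-, -0-10, -1001, 0---0, 0-1--, 00-1-, 01-0-, 1-001
Minterm coverage:
  m0 ⊆ 0---0 [E]
  m2 ⊆ -0-10,0---0,00-1-
  m3 ⊆ 00-1- [E]
  m4 ⊆ 0---0,0-1--
  m5 ⊆ 0-1-- [E]
  m6 ⊆ --11-,-0-10,0---0,0-1--,00-1-
  m7 ⊆ --11-,0-1--,00-1-
  m8 ⊆ 0---0,01-0-
  m9 ⊆ -1001,01-0-
  m10 ⊆ 0---0 [E]
  m12 ⊆ 0---0,0-1--,01-0-
  m13 ⊆ 0-1--,01-0-
  m14 ⊆ --11-,0---0,0-1--
  m15 ⊆ --11-,0-1--
  m17 ⊆ 1-001 [E]
  m18 ⊆ -0-10 [E]
  m22 ⊆ --11-,-0-10
  m23 ⊆ --11- [E]
  m25 ⊆ -1001,1-001
  m30 ⊆ --11- [E]
  m31 ⊆ --11- [E]
E = {--11-, -0-10, 0---0, 0-1--, 00-1-, 1-001}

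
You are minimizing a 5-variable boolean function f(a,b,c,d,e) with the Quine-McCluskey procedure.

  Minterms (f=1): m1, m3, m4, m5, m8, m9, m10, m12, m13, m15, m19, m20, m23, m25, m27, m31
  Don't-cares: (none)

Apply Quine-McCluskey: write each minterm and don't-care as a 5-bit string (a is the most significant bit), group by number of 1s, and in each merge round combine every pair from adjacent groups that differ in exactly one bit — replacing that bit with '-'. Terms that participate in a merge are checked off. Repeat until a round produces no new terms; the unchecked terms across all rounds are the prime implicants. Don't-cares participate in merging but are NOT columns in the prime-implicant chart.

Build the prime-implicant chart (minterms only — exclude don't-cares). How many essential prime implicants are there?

3

Round 0: 00001✓ 00011✓ 00100✓ 00101✓ 01000✓ 01001✓ 01010✓ 01100✓ 01101✓ 01111✓ 10011✓ 10100✓ 10111✓ 11001✓ 11011✓ 11111✓
Round 1: -0011 -0100 -1001 -1111 0-001✓ 0-100✓ 0-101✓ 00-01✓ 000-1 0010-✓ 01-00✓ 01-01✓ 010-0 0100-✓ 011-1 0110-✓ 1-011✓ 1-111✓ 10-11✓ 11-11✓ 110-1
Round 2: 0--01 0-10- 01-0- 1--11
PIs = {-0011, -0100, -1001, -1111, 0--01, 0-10-, 000-1, 01-0-, 010-0, 011-1, 1--11, 110-1}
Coverage chart:
  m1: 0--01,000-1
  m3: -0011,000-1
  m4: -0100,0-10-
  m5: 0--01,0-10-
  m8: 01-0-,010-0
  m9: -1001,0--01,01-0-
  m10: 010-0 ←essential
  m12: 0-10-,01-0-
  m13: 0--01,0-10-,01-0-,011-1
  m15: -1111,011-1
  m19: -0011,1--11
  m20: -0100 ←essential
  m23: 1--11 ←essential
  m25: -1001,110-1
  m27: 1--11,110-1
  m31: -1111,1--11
Essential: -0100, 010-0, 1--11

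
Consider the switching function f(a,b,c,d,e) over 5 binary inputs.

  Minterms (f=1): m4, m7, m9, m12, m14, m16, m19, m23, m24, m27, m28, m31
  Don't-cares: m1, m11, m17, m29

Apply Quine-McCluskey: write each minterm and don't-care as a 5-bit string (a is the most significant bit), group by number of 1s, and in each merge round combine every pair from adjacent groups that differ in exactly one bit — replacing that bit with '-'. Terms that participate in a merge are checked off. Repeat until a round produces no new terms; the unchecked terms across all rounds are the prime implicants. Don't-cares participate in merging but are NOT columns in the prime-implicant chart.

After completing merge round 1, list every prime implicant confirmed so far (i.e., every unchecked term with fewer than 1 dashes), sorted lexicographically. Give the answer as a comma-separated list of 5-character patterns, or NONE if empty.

NONE

size-2^0 implicants → 00001(✓)  00100(✓)  00111(✓)  01001(✓)  01011(✓)  01100(✓)  01110(✓)  10000(✓)  10001(✓)  10011(✓)  10111(✓)  11000(✓)  11011(✓)  11100(✓)  11101(✓)  11111(✓)
size-2^1 implicants → -0001  -0111  -1011  -1100  0-001  0-100  010-1  011-0  1-000  1-011(✓)  1-111(✓)  10-11(✓)  100-1  1000-  11-00  11-11(✓)  111-1  1110-
size-2^2 implicants → 1--11
Unchecked terms (primes): -0001, -0111, -1011, -1100, 0-001, 0-100, 010-1, 011-0, 1--11, 1-000, 100-1, 1000-, 11-00, 111-1, 1110-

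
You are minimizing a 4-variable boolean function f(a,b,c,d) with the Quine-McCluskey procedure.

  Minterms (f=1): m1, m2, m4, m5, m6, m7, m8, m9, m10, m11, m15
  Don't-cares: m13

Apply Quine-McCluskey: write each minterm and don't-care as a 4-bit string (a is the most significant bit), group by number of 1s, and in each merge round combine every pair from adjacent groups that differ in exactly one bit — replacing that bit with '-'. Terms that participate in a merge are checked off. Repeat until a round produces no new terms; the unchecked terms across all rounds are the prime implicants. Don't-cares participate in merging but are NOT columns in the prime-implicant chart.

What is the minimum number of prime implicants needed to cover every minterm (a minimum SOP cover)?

Round 0: 0001✓ 0010✓ 0100✓ 0101✓ 0110✓ 0111✓ 1000✓ 1001✓ 1010✓ 1011✓ 1101✓ 1111✓
Round 1: -001✓ -010 -101✓ -111✓ 0-01✓ 0-10 01-0✓ 01-1✓ 010-✓ 011-✓ 1-01✓ 1-11✓ 10-0✓ 10-1✓ 100-✓ 101-✓ 11-1✓
Round 2: --01 -1-1 01-- 1--1 10--
PIs = {--01, -010, -1-1, 0-10, 01--, 1--1, 10--}
Coverage chart:
  m1: --01 ←essential
  m2: -010,0-10
  m4: 01-- ←essential
  m5: --01,-1-1,01--
  m6: 0-10,01--
  m7: -1-1,01--
  m8: 10-- ←essential
  m9: --01,1--1,10--
  m10: -010,10--
  m11: 1--1,10--
  m15: -1-1,1--1
Essential: --01, 01--, 10--
Petrick residual → -010, -1-1
Min cover (5 terms): c'd + b'cd' + bd + a'b + ab'

5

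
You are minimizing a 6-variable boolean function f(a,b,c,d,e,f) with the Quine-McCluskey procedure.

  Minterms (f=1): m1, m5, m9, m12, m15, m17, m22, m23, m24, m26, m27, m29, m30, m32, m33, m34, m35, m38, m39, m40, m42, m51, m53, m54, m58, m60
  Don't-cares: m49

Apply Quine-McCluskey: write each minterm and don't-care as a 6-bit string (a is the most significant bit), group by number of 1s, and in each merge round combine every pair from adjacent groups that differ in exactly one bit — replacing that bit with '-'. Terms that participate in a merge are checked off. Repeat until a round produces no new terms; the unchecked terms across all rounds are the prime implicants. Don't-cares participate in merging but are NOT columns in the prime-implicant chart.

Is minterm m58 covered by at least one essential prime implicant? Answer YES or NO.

Round 0: 000001✓ 000101✓ 001001✓ 001100 001111 010001✓ 010110✓ 010111✓ 011000✓ 011010✓ 011011✓ 011101 011110✓ 100000✓ 100001✓ 100010✓ 100011✓ 100110✓ 100111✓ 101000✓ 101010✓ 110001✓ 110011✓ 110101✓ 110110✓ 111010✓ 111100
Round 1: -00001✓ -10001✓ -10110 -11010 0-0001✓ 00-001 000-01 01-110 01011- 011-10 0110-0 01101- 1-0001✓ 1-0011✓ 1-0110 1-1010 10-000✓ 10-010✓ 100-10✓ 100-11✓ 1000-0✓ 1000-1✓ 10000-✓ 10001-✓ 10011-✓ 1010-0✓ 110-01 1100-1✓
Round 2: --0001 1-00-1 10-0-0 100-1- 1000--
PIs = {--0001, -10110, -11010, 00-001, 000-01, 001100, 001111, 01-110, 01011-, 011-10, 0110-0, 01101-, 011101, 1-00-1, 1-0110, 1-1010, 10-0-0, 100-1-, 1000--, 110-01, 111100}
Coverage chart:
  m1: --0001,00-001,000-01
  m5: 000-01 ←essential
  m9: 00-001 ←essential
  m12: 001100 ←essential
  m15: 001111 ←essential
  m17: --0001 ←essential
  m22: -10110,01-110,01011-
  m23: 01011- ←essential
  m24: 0110-0 ←essential
  m26: -11010,011-10,0110-0,01101-
  m27: 01101- ←essential
  m29: 011101 ←essential
  m30: 01-110,011-10
  m32: 10-0-0,1000--
  m33: --0001,1-00-1,1000--
  m34: 10-0-0,100-1-,1000--
  m35: 1-00-1,100-1-,1000--
  m38: 1-0110,100-1-
  m39: 100-1- ←essential
  m40: 10-0-0 ←essential
  m42: 1-1010,10-0-0
  m51: 1-00-1 ←essential
  m53: 110-01 ←essential
  m54: -10110,1-0110
  m58: -11010,1-1010
  m60: 111100 ←essential
Essential: --0001, 00-001, 000-01, 001100, 001111, 01011-, 0110-0, 01101-, 011101, 1-00-1, 10-0-0, 100-1-, 110-01, 111100

NO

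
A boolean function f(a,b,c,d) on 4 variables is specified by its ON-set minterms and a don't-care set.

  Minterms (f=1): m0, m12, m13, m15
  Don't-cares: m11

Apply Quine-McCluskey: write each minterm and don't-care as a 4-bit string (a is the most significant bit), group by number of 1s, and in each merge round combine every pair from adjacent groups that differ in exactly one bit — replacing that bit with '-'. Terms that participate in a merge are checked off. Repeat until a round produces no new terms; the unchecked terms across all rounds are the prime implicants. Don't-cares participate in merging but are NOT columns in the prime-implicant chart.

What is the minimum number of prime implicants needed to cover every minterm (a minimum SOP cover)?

Round 0: 0000 1011✓ 1100✓ 1101✓ 1111✓
Round 1: 1-11 11-1 110-
PIs = {0000, 1-11, 11-1, 110-}
Coverage chart:
  m0: 0000 ←essential
  m12: 110- ←essential
  m13: 11-1,110-
  m15: 1-11,11-1
Essential: 0000, 110-
Petrick residual → 1-11
Min cover (3 terms): a'b'c'd' + acd + abc'

3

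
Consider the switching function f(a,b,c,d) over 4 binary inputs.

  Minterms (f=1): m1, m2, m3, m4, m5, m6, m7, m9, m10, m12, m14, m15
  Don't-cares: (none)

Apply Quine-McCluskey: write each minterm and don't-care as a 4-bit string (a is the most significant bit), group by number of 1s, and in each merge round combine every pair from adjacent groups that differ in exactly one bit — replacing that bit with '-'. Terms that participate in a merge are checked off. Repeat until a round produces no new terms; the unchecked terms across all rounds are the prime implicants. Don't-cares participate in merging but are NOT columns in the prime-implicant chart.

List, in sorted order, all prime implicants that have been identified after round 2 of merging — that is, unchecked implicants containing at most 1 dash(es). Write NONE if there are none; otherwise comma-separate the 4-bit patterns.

-001

size-2^0 implicants → 0001(✓)  0010(✓)  0011(✓)  0100(✓)  0101(✓)  0110(✓)  0111(✓)  1001(✓)  1010(✓)  1100(✓)  1110(✓)  1111(✓)
size-2^1 implicants → -001  -010(✓)  -100(✓)  -110(✓)  -111(✓)  0-01(✓)  0-10(✓)  0-11(✓)  00-1(✓)  001-(✓)  01-0(✓)  01-1(✓)  010-(✓)  011-(✓)  1-10(✓)  11-0(✓)  111-(✓)
size-2^2 implicants → --10  -1-0  -11-  0--1  0-1-  01--
Unchecked terms (primes): --10, -001, -1-0, -11-, 0--1, 0-1-, 01--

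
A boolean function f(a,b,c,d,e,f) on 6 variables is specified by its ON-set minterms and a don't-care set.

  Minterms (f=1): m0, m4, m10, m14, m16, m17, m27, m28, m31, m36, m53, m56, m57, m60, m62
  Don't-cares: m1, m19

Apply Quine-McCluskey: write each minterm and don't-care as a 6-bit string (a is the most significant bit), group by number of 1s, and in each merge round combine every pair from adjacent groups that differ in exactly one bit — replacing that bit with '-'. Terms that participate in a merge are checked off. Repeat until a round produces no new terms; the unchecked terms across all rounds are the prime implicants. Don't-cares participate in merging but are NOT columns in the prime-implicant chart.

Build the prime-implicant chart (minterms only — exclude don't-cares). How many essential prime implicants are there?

Round 0: 000000✓ 000001✓ 000100✓ 001010✓ 001110✓ 010000✓ 010001✓ 010011✓ 011011✓ 011100✓ 011111✓ 100100✓ 110101 111000✓ 111001✓ 111100✓ 111110✓
Round 1: -00100 -11100 0-0000✓ 0-0001✓ 000-00 00000-✓ 001-10 01-011 0100-1 01000-✓ 011-11 111-00 11100- 1111-0
Round 2: 0-000-
PIs = {-00100, -11100, 0-000-, 000-00, 001-10, 01-011, 0100-1, 011-11, 110101, 111-00, 11100-, 1111-0}
Coverage chart:
  m0: 0-000-,000-00
  m4: -00100,000-00
  m10: 001-10 ←essential
  m14: 001-10 ←essential
  m16: 0-000- ←essential
  m17: 0-000-,0100-1
  m27: 01-011,011-11
  m28: -11100 ←essential
  m31: 011-11 ←essential
  m36: -00100 ←essential
  m53: 110101 ←essential
  m56: 111-00,11100-
  m57: 11100- ←essential
  m60: -11100,111-00,1111-0
  m62: 1111-0 ←essential
Essential: -00100, -11100, 0-000-, 001-10, 011-11, 110101, 11100-, 1111-0

8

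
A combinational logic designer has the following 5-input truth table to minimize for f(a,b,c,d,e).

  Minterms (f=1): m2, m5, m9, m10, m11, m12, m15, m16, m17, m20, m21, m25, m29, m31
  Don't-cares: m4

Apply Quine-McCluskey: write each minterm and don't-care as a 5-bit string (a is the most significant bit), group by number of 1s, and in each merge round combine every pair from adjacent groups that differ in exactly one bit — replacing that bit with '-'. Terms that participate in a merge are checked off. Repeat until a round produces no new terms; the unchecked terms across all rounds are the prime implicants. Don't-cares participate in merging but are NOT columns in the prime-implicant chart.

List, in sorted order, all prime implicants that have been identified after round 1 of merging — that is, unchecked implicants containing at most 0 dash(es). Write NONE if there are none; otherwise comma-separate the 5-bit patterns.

size-2^0 implicants → 00010(✓)  00100(✓)  00101(✓)  01001(✓)  01010(✓)  01011(✓)  01100(✓)  01111(✓)  10000(✓)  10001(✓)  10100(✓)  10101(✓)  11001(✓)  11101(✓)  11111(✓)
size-2^1 implicants → -0100(✓)  -0101(✓)  -1001  -1111  0-010  0-100  0010-(✓)  01-11  010-1  0101-  1-001(✓)  1-101(✓)  10-00(✓)  10-01(✓)  1000-(✓)  1010-(✓)  11-01(✓)  111-1
size-2^2 implicants → -010-  1--01  10-0-
Unchecked terms (primes): -010-, -1001, -1111, 0-010, 0-100, 01-11, 010-1, 0101-, 1--01, 10-0-, 111-1

NONE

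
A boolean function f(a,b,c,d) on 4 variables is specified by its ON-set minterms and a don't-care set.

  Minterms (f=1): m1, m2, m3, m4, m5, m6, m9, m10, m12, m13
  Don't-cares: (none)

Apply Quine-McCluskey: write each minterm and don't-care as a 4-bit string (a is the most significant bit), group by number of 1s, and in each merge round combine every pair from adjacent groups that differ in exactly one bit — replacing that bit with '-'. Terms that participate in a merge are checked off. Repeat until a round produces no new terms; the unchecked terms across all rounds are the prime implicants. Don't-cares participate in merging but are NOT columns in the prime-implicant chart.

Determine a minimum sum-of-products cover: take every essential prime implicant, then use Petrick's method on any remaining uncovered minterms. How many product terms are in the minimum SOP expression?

5

size-2^0 implicants → 0001(✓)  0010(✓)  0011(✓)  0100(✓)  0101(✓)  0110(✓)  1001(✓)  1010(✓)  1100(✓)  1101(✓)
size-2^1 implicants → -001(✓)  -010  -100(✓)  -101(✓)  0-01(✓)  0-10  00-1  001-  01-0  010-(✓)  1-01(✓)  110-(✓)
size-2^2 implicants → --01  -10-
Unchecked terms (primes): --01, -010, -10-, 0-10, 00-1, 001-, 01-0
Minterm coverage:
  m1 ⊆ --01,00-1
  m2 ⊆ -010,0-10,001-
  m3 ⊆ 00-1,001-
  m4 ⊆ -10-,01-0
  m5 ⊆ --01,-10-
  m6 ⊆ 0-10,01-0
  m9 ⊆ --01 [E]
  m10 ⊆ -010 [E]
  m12 ⊆ -10- [E]
  m13 ⊆ --01,-10-
E = {--01, -010, -10-}
Petrick residual → 0-10, 00-1
Cover = c'd + b'cd' + bc' + a'cd' + a'b'd  |cover|=5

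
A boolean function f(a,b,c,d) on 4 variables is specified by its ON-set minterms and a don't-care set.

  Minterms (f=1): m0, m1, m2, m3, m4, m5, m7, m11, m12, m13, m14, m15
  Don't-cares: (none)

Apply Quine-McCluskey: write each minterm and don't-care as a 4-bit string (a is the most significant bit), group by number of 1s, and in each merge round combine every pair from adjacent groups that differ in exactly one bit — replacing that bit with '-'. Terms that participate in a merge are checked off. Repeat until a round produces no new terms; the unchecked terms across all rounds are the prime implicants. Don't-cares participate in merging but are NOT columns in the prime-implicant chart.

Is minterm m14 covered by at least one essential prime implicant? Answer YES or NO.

YES

Round 0: 0000✓ 0001✓ 0010✓ 0011✓ 0100✓ 0101✓ 0111✓ 1011✓ 1100✓ 1101✓ 1110✓ 1111✓
Round 1: -011✓ -100✓ -101✓ -111✓ 0-00✓ 0-01✓ 0-11✓ 00-0✓ 00-1✓ 000-✓ 001-✓ 01-1✓ 010-✓ 1-11✓ 11-0✓ 11-1✓ 110-✓ 111-✓
Round 2: --11 -1-1 -10- 0--1 0-0- 00-- 11--
PIs = {--11, -1-1, -10-, 0--1, 0-0-, 00--, 11--}
Coverage chart:
  m0: 0-0-,00--
  m1: 0--1,0-0-,00--
  m2: 00-- ←essential
  m3: --11,0--1,00--
  m4: -10-,0-0-
  m5: -1-1,-10-,0--1,0-0-
  m7: --11,-1-1,0--1
  m11: --11 ←essential
  m12: -10-,11--
  m13: -1-1,-10-,11--
  m14: 11-- ←essential
  m15: --11,-1-1,11--
Essential: --11, 00--, 11--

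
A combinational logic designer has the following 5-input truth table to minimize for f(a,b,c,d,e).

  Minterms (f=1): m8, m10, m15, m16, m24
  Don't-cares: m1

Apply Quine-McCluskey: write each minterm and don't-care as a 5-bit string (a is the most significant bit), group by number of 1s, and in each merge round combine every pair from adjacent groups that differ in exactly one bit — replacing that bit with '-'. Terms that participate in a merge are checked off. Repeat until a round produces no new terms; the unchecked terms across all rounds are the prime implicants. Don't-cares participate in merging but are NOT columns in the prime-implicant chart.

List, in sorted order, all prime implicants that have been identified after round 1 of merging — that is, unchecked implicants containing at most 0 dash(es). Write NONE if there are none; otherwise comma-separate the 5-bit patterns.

00001, 01111

Round 0: 00001 01000✓ 01010✓ 01111 10000✓ 11000✓
Round 1: -1000 010-0 1-000
PIs = {-1000, 00001, 010-0, 01111, 1-000}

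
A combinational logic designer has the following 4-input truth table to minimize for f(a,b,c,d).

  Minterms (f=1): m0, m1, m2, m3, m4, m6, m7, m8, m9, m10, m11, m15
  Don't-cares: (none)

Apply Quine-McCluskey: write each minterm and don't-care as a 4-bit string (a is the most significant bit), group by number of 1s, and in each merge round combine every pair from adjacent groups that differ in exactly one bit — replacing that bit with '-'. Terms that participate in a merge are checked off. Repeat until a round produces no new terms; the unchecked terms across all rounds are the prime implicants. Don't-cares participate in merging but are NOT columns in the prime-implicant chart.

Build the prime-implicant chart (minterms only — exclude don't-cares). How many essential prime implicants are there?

3

Round 0: 0000✓ 0001✓ 0010✓ 0011✓ 0100✓ 0110✓ 0111✓ 1000✓ 1001✓ 1010✓ 1011✓ 1111✓
Round 1: -000✓ -001✓ -010✓ -011✓ -111✓ 0-00✓ 0-10✓ 0-11✓ 00-0✓ 00-1✓ 000-✓ 001-✓ 01-0✓ 011-✓ 1-11✓ 10-0✓ 10-1✓ 100-✓ 101-✓
Round 2: --11 -0-0✓ -0-1✓ -00-✓ -01-✓ 0--0 0-1- 00--✓ 10--✓
Round 3: -0--
PIs = {--11, -0--, 0--0, 0-1-}
Coverage chart:
  m0: -0--,0--0
  m1: -0-- ←essential
  m2: -0--,0--0,0-1-
  m3: --11,-0--,0-1-
  m4: 0--0 ←essential
  m6: 0--0,0-1-
  m7: --11,0-1-
  m8: -0-- ←essential
  m9: -0-- ←essential
  m10: -0-- ←essential
  m11: --11,-0--
  m15: --11 ←essential
Essential: --11, -0--, 0--0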